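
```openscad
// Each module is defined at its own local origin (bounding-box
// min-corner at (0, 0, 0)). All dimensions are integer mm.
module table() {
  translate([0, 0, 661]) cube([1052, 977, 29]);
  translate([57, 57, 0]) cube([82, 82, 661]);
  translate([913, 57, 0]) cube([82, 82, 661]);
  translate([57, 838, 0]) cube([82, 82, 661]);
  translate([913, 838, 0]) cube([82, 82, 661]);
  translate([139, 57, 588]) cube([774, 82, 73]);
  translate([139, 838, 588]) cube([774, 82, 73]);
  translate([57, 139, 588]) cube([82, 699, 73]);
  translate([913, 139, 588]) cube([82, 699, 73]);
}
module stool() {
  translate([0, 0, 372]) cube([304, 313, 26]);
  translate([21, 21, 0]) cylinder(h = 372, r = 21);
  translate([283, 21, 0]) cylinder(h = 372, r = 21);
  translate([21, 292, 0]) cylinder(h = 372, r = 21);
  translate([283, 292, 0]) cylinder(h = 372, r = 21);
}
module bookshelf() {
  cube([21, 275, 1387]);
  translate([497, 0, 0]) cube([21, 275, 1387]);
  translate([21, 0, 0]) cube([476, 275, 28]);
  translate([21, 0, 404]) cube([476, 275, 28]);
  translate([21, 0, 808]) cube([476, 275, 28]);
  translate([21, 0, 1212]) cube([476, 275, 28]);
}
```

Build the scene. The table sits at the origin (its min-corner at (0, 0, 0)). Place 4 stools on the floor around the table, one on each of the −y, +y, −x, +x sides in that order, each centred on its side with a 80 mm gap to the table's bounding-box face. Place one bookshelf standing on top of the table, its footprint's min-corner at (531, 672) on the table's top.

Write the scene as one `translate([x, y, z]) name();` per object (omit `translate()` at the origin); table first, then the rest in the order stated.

table();
translate([374, -393, 0]) stool();
translate([374, 1057, 0]) stool();
translate([-384, 332, 0]) stool();
translate([1132, 332, 0]) stool();
translate([531, 672, 690]) bookshelf();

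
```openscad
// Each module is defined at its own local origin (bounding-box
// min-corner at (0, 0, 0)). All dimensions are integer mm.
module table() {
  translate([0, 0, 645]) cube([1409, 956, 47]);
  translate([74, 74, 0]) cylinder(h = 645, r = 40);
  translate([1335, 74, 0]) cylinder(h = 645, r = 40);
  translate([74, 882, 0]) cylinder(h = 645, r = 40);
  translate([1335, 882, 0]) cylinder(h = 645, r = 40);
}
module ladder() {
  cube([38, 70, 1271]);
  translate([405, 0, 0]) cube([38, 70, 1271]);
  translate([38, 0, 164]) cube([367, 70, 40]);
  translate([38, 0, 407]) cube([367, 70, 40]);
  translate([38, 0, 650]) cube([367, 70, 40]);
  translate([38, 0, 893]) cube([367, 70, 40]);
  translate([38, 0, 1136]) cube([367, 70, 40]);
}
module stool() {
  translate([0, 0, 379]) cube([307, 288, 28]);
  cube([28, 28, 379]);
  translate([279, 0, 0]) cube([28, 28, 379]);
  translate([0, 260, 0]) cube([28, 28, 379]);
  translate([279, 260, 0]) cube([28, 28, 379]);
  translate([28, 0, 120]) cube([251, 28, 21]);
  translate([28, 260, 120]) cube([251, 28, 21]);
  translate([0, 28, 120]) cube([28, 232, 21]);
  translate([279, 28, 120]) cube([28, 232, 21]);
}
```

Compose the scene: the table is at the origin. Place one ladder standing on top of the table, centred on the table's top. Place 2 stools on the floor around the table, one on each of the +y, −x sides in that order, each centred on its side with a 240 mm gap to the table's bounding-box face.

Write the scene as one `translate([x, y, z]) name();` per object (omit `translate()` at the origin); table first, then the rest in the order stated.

table();
translate([483, 443, 692]) ladder();
translate([551, 1196, 0]) stool();
translate([-547, 334, 0]) stool();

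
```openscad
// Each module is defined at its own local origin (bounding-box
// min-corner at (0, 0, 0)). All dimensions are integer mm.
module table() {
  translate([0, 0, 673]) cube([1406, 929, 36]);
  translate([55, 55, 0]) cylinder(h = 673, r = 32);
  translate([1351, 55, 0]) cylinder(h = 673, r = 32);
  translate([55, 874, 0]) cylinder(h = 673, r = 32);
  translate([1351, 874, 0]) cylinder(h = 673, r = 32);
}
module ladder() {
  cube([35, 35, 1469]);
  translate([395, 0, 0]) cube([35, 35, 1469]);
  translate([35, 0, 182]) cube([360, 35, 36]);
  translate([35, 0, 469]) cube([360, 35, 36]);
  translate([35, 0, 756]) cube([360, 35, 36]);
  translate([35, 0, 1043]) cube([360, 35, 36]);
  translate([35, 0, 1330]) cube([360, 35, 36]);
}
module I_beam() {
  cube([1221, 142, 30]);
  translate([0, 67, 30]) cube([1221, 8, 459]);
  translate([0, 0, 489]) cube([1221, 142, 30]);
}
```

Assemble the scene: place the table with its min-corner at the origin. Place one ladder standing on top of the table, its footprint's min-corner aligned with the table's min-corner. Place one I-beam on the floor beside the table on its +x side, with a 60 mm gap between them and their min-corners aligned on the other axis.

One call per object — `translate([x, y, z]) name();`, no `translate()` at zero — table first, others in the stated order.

table();
translate([0, 0, 709]) ladder();
translate([1466, 0, 0]) I_beam();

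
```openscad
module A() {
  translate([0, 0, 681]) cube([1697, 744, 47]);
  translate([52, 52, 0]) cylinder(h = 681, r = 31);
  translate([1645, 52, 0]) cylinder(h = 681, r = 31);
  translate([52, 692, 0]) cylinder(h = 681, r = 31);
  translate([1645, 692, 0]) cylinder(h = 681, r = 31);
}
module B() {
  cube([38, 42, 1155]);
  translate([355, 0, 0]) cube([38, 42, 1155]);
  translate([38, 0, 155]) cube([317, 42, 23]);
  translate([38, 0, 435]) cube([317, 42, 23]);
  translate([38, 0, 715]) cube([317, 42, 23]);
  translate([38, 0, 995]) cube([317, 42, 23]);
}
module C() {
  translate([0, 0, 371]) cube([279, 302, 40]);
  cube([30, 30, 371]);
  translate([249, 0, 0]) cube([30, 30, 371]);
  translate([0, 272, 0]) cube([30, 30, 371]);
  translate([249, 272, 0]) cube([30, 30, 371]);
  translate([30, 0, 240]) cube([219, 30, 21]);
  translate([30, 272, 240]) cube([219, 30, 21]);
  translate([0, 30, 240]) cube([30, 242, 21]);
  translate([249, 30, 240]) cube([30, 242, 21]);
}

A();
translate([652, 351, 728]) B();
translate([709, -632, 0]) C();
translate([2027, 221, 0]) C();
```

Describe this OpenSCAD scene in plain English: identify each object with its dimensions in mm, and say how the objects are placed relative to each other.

A is a rectangular dining table. The top is 1697×744×47 mm with its upper surface at z = 728 mm. It stands on four round legs of 62 mm diameter, each leg's bounding box inset 21 mm from the nearest pair of top edges, running from the floor to the underside of the top.

B is a wooden ladder with two side rails of 38×42 mm section and 1155 mm height, set 393 mm apart overall. Between them run 4 rectangular rungs (42 mm deep, 23 mm thick), front faces flush with the rails' −y face. The bottom of the first rung is 155 mm above the floor and each subsequent rung is 280 mm higher than the one below.

C is a four-legged stool. The seat is a 279×302×40 mm slab whose top surface is at z = 411 mm; four square legs, each 30×30 mm in cross-section, run from the floor (z = 0) to the underside of the seat, each flush with a corner of the seat. Four stretchers, 30 mm wide and 21 mm tall, connect adjacent legs with their undersides at z = 240 mm, each running between the inner faces of the legs it joins and aligned with the legs' outer faces on the other axis.

The ladder is on top of the table, centred. Two stools sit around the table at the −y, +x sides.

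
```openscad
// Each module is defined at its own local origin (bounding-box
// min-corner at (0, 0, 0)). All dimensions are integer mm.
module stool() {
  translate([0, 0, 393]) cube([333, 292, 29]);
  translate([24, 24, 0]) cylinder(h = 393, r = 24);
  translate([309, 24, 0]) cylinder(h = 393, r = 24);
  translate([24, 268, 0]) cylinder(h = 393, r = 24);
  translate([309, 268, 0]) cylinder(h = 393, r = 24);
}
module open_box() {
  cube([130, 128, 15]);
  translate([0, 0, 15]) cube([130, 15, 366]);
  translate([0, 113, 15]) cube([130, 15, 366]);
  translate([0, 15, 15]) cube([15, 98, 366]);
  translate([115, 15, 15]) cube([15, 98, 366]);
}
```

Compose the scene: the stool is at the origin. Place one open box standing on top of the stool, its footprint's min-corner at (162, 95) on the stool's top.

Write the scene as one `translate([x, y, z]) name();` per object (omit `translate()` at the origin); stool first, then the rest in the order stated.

stool();
translate([162, 95, 422]) open_box();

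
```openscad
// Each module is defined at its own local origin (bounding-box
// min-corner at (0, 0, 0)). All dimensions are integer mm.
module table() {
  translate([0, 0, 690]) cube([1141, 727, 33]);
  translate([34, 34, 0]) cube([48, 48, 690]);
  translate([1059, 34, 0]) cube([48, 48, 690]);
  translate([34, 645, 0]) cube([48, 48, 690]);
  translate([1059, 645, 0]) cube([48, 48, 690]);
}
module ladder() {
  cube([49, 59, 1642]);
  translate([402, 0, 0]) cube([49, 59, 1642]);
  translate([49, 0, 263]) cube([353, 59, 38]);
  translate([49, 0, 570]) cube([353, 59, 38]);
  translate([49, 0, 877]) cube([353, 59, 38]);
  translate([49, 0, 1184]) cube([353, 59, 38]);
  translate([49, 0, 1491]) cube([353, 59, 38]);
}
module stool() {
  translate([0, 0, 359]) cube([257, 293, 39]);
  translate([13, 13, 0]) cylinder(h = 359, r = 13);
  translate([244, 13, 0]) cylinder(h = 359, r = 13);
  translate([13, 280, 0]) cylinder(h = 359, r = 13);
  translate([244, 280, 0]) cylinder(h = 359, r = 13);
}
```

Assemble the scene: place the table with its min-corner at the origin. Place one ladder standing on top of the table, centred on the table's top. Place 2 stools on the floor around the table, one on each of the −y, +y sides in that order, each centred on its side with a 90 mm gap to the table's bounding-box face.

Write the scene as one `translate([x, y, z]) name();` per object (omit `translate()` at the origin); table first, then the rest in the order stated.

table();
translate([345, 334, 723]) ladder();
translate([442, -383, 0]) stool();
translate([442, 817, 0]) stool();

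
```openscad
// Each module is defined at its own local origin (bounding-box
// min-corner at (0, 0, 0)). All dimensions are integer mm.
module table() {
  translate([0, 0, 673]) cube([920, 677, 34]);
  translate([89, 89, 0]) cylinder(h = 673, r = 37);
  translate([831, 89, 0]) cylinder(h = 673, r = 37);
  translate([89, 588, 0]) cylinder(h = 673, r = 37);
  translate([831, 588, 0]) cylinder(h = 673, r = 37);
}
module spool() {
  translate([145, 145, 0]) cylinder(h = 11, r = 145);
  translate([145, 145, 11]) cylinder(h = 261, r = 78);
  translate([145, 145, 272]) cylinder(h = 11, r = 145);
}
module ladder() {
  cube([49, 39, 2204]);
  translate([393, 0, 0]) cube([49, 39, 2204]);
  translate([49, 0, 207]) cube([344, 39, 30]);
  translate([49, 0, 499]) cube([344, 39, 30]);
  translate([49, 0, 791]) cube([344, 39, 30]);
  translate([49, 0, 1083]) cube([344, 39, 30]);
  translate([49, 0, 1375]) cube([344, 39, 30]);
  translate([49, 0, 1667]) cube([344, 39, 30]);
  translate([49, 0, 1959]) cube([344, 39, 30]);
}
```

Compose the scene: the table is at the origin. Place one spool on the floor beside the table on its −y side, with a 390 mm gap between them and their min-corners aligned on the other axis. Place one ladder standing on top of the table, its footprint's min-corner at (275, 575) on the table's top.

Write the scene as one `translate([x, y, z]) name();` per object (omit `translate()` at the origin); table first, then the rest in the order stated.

table();
translate([0, -680, 0]) spool();
translate([275, 575, 707]) ladder();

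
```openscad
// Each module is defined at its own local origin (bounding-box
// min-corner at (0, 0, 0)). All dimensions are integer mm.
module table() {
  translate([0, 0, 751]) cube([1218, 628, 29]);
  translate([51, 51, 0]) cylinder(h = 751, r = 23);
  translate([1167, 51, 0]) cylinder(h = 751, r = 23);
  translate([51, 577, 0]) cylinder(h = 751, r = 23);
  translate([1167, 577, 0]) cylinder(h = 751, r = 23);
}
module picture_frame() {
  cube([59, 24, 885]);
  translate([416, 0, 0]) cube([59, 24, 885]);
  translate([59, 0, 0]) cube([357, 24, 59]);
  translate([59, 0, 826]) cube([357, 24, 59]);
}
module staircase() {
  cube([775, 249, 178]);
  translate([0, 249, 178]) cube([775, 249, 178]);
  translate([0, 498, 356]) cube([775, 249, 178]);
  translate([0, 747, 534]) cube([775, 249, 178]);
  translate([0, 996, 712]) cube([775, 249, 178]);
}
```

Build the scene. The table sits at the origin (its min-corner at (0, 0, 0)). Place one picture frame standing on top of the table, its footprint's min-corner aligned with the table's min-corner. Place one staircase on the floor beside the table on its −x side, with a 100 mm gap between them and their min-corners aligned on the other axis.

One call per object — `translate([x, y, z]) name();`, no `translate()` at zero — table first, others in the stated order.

table();
translate([0, 0, 780]) picture_frame();
translate([-875, 0, 0]) staircase();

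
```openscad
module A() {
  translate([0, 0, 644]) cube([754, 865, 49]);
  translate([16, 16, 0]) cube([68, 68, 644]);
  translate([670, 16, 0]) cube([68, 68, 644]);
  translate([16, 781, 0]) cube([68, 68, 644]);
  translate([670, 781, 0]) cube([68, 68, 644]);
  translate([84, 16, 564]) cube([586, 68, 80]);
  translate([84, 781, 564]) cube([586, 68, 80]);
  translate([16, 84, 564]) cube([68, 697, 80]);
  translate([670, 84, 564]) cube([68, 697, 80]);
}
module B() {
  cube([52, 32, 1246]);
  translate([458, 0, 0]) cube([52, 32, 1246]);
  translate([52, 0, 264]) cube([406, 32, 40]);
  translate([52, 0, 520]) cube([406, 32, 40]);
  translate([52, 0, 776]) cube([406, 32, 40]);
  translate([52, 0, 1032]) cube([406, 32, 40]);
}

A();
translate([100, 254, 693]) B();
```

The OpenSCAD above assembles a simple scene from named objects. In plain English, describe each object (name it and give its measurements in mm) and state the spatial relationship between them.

A is a table with a 754×865 mm rectangular top, 49 mm thick, top surface at z = 693 mm, supported by four 68×68 mm square legs, each inset 16 mm from the nearest pair of top edges, running from the floor. Four apron rails, 68 mm thick and 80 mm tall, run between adjacent legs with their top edges flush with the underside of the top and their outer faces flush with the legs' outer faces.

B is a wooden ladder with two side rails of 52×32 mm section and 1246 mm height, set 510 mm apart overall. Between them run 4 rectangular rungs (32 mm deep, 40 mm thick), front faces flush with the rails' −y face. The bottom of the first rung is 264 mm above the floor and each subsequent rung is 256 mm higher than the one below.

The ladder is on top of the table.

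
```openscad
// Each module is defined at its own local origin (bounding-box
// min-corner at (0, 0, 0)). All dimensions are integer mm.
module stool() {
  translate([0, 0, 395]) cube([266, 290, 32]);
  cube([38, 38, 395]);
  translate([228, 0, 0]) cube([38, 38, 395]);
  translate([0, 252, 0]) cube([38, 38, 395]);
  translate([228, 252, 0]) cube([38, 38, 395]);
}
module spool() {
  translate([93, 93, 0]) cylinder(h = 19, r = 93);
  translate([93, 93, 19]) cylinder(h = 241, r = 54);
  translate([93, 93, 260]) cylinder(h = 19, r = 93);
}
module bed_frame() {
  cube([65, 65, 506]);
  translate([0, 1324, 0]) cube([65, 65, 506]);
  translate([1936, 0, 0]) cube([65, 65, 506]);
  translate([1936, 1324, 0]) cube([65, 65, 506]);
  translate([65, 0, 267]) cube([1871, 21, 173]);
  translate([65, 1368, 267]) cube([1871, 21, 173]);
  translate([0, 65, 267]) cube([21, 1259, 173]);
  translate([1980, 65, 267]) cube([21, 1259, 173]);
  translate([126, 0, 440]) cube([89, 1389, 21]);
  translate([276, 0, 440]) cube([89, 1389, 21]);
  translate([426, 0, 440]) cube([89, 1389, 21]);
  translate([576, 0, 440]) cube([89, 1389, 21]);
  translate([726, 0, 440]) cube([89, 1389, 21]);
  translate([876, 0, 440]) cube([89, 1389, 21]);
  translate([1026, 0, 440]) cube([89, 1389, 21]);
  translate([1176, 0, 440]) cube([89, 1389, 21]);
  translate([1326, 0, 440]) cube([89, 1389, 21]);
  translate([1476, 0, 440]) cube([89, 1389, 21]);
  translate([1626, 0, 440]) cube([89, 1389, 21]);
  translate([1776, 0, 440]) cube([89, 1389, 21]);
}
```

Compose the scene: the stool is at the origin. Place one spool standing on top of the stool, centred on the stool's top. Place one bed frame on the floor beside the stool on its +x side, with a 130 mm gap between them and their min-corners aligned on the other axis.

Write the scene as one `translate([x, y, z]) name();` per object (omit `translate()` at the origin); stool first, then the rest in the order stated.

stool();
translate([40, 52, 427]) spool();
translate([396, 0, 0]) bed_frame();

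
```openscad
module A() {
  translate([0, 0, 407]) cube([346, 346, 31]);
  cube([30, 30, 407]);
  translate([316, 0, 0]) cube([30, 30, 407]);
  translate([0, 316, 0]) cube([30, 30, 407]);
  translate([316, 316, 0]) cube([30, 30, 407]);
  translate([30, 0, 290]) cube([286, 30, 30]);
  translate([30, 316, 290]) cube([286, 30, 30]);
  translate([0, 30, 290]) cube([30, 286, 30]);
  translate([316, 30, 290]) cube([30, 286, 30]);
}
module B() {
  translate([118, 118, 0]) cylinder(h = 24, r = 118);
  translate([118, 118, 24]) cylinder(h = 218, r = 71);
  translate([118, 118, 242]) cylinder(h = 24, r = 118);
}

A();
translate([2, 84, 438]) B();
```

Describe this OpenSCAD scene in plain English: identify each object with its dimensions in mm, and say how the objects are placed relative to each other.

A is a four-legged stool. The seat is 346×346 mm, 31 mm thick, top at z = 438 mm. It stands on four square legs, each 30×30 mm in cross-section, from z = 0 to the seat underside, each flush with a corner of the seat. Four stretchers, 30 mm wide and 30 mm tall, connect adjacent legs with their undersides at z = 290 mm, each running between the inner faces of the legs it joins and aligned with the legs' outer faces on the other axis.

B is a spool: two coaxial disc flanges of radius 118 mm and thickness 24 mm, joined by a core cylinder of radius 71 mm and height 218 mm. The lower flange rests on z = 0 and the three cylinders share a vertical axis.

The spool is on top of the stool.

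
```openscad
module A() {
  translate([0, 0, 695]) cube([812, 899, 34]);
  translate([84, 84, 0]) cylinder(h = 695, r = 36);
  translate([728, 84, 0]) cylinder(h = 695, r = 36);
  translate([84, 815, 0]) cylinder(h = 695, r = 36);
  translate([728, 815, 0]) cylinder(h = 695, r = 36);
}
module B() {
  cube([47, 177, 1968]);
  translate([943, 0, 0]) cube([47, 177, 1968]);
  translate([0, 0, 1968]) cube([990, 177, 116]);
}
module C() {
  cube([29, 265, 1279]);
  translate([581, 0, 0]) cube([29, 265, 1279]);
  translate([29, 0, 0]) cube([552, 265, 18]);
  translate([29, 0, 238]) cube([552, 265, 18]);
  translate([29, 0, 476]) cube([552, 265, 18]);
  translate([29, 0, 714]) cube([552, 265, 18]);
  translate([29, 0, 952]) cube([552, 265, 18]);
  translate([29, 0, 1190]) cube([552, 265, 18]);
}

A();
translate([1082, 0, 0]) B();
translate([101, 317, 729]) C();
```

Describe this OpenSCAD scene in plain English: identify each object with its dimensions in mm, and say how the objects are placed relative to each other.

A is a rectangular dining table. The top is 812×899×34 mm with its upper surface at z = 729 mm. It stands on four round legs of 72 mm diameter, each leg's bounding box inset 48 mm from the nearest pair of top edges, running from the floor to the underside of the top.

B is a door frame. The clear opening is 896 mm wide and 1968 mm high. Two 47 mm wide jambs, 177 mm deep, stand either side of the opening from the floor to the top of the opening. A 116 mm thick head sits across the top of both jambs, spanning the full outside width of the frame.

C is an open bookshelf. Two side panels, each 29 mm thick, 265 mm deep and 1279 mm tall, stand 610 mm apart (outside-to-outside). Between them sit 6 shelves, each 18 mm thick and 265 mm deep, spanning the full gap between the sides. The bottom shelf rests on the floor (its underside at z = 0) and the clear gap between one shelf's top and the next shelf's underside is 220 mm.

The door frame is on the floor beside the table on its +x side. The bookshelf is on top of the table, centred.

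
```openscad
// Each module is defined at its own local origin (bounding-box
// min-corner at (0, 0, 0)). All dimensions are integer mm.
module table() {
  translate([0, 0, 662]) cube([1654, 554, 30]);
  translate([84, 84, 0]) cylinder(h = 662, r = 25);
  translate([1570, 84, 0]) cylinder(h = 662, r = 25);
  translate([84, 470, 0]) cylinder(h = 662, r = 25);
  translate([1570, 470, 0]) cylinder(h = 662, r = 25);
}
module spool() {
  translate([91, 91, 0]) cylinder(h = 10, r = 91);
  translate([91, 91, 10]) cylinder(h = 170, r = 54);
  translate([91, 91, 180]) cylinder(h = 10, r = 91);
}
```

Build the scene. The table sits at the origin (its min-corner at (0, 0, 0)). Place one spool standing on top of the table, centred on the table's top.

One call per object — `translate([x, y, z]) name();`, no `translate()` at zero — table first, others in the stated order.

table();
translate([736, 186, 692]) spool();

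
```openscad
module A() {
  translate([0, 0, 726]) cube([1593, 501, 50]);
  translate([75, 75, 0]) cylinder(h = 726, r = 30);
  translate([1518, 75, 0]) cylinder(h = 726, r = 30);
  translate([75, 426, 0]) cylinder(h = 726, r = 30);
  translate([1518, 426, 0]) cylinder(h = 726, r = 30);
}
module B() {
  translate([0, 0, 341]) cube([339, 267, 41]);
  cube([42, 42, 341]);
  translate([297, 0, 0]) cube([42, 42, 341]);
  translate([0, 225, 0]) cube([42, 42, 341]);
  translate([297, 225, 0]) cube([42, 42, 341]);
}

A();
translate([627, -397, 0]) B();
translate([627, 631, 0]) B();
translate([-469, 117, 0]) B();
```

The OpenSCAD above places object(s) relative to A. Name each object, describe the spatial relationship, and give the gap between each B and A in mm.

A is a table. B is a stool. Three stools sit around the table at the −y, +y, −x sides. The gap between each stool and the table is 130 mm.

Each stool's nearest face is 130 mm from the table's bounding box.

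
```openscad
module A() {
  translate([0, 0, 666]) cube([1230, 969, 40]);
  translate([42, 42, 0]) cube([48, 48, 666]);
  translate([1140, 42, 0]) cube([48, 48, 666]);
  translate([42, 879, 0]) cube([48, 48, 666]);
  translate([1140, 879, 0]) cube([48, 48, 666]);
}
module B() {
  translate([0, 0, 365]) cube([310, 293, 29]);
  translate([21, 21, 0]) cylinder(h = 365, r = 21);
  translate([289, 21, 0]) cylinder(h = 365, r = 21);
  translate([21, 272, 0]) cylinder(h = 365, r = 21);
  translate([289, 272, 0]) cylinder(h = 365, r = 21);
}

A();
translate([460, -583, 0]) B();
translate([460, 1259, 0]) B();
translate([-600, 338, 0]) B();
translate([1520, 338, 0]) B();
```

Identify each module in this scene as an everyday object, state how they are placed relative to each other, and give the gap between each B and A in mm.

Each stool's nearest face is 290 mm from the table's bounding box.

A is a table. B is a stool. Four stools sit around the table at the −y, +y, −x, +x sides. The gap between each stool and the table is 290 mm.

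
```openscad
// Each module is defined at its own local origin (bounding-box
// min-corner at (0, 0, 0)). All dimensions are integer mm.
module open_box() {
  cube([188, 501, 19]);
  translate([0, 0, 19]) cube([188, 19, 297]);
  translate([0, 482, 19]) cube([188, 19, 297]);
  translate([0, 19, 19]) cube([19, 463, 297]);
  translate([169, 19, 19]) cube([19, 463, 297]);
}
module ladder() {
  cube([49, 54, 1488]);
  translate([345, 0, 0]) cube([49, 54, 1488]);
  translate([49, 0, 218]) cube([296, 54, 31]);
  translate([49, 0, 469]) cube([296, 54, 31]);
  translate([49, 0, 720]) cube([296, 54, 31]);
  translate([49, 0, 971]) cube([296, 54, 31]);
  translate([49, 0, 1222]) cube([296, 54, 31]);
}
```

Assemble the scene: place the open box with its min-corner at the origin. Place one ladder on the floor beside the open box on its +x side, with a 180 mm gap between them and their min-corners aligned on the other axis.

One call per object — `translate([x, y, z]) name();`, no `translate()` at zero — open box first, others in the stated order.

open_box();
translate([368, 0, 0]) ladder();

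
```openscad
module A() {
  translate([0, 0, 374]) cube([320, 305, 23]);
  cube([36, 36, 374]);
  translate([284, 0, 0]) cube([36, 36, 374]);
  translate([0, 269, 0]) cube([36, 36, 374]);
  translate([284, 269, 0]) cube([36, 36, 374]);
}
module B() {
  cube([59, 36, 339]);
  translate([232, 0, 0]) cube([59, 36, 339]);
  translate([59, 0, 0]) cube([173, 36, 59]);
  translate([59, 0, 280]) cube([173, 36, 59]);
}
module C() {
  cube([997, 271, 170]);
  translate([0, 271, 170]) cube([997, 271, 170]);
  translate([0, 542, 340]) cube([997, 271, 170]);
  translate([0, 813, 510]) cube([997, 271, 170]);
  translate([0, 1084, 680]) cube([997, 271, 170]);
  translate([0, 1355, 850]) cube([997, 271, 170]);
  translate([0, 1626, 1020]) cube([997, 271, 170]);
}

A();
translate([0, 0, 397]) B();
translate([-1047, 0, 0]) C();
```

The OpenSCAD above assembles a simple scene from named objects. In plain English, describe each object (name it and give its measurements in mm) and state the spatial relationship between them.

A is a four-legged stool. The seat is 320×305 mm, 23 mm thick, top at z = 397 mm. It stands on four square legs, each 36×36 mm in cross-section, from z = 0 to the seat underside, each flush with a corner of the seat.

B is a rectangular picture frame lying in the x–z plane (depth along y). The opening is 173 mm wide (x) by 221 mm tall (z), surrounded by a border 59 mm wide on all four sides. The frame is 36 mm deep and is made of two full-height vertical stiles with two horizontal rails fitted between them.

C is a run of 7 identical solid stair steps. Each tread is 997×271 mm and each step block is 170 mm high. Step 1 rests on the floor; step k is offset from step 1 by (k−1)×271 mm in y and (k−1)×170 mm in z.

The picture frame is on top of the stool. The staircase is on the floor beside the stool on its −x side.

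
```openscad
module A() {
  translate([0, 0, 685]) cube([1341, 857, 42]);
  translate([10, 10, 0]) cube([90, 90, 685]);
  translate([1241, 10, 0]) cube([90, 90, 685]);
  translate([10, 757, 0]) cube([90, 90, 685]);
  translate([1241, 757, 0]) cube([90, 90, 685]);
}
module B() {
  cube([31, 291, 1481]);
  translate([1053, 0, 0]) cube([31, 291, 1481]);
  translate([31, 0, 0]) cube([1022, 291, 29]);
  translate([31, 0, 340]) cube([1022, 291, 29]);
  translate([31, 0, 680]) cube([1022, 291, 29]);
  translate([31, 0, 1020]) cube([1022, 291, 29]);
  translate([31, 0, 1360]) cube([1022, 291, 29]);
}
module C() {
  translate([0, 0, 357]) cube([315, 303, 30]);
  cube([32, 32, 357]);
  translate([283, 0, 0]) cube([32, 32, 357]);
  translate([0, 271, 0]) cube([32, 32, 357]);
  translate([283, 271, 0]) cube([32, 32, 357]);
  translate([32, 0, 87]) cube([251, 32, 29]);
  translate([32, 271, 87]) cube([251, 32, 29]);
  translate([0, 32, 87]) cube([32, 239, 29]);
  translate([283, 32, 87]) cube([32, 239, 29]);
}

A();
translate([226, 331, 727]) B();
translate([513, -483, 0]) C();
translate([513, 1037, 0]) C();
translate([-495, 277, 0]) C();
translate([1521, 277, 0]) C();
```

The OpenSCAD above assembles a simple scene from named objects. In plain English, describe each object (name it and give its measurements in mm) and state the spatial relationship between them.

A is a rectangular dining table. The top is 1341×857×42 mm with its upper surface at z = 727 mm. It stands on four 90×90 mm square legs, each inset 10 mm from the nearest pair of top edges, running from the floor to the underside of the top.

B is a bookshelf 1084 mm wide overall, 291 mm deep and 1481 mm tall. The two sides are 31 mm thick vertical panels. 5 horizontal shelves of 29 mm thickness span between the inner faces of the sides; the lowest shelf sits on the floor and shelves are stacked with a clear vertical gap of 311 mm between each pair.

C is a simple wooden stool: a rectangular seat 315 mm (x) by 303 mm (y), 30 mm thick, top face at z = 387 mm, on four square legs, each 32×32 mm in cross-section. The legs rest on z = 0, each flush with a corner of the seat. Four stretchers, 32 mm wide and 29 mm tall, connect adjacent legs with their undersides at z = 87 mm, each running between the inner faces of the legs it joins and aligned with the legs' outer faces on the other axis.

The bookshelf is on top of the table. Four stools sit around the table at the −y, +y, −x, +x sides.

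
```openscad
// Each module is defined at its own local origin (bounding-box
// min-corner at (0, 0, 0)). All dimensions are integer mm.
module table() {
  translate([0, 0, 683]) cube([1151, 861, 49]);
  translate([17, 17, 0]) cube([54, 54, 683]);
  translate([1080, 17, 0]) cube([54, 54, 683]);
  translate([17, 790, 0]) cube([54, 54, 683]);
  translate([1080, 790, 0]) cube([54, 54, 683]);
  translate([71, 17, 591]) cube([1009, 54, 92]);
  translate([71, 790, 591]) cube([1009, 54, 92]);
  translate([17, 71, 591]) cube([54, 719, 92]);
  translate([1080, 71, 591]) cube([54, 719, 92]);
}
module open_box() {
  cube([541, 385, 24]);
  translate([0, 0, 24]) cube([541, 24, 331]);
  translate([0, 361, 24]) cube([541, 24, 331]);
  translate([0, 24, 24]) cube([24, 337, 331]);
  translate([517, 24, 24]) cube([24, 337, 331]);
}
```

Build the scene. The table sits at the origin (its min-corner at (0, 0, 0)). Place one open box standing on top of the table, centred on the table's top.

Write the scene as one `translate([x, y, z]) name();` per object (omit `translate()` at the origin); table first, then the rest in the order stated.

table();
translate([305, 238, 732]) open_box();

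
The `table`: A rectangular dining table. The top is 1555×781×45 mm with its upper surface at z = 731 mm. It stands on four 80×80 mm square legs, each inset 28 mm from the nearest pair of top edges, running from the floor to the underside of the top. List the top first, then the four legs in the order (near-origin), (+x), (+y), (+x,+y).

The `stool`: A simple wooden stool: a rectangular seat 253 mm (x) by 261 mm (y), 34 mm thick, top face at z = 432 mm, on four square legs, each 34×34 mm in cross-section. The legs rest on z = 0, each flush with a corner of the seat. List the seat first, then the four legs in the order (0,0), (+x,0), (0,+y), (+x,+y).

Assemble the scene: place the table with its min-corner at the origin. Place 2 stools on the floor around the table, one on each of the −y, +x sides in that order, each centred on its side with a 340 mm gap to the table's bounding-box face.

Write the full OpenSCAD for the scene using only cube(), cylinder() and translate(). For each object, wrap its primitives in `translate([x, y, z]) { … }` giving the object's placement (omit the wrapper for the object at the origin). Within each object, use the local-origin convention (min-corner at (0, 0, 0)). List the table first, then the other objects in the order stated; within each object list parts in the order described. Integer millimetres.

translate([0, 0, 686]) cube([1555, 781, 45]);
translate([28, 28, 0]) cube([80, 80, 686]);
translate([1447, 28, 0]) cube([80, 80, 686]);
translate([28, 673, 0]) cube([80, 80, 686]);
translate([1447, 673, 0]) cube([80, 80, 686]);
translate([651, -601, 0]) {
  translate([0, 0, 398]) cube([253, 261, 34]);
  cube([34, 34, 398]);
  translate([219, 0, 0]) cube([34, 34, 398]);
  translate([0, 227, 0]) cube([34, 34, 398]);
  translate([219, 227, 0]) cube([34, 34, 398]);
}
translate([1895, 260, 0]) {
  translate([0, 0, 398]) cube([253, 261, 34]);
  cube([34, 34, 398]);
  translate([219, 0, 0]) cube([34, 34, 398]);
  translate([0, 227, 0]) cube([34, 34, 398]);
  translate([219, 227, 0]) cube([34, 34, 398]);
}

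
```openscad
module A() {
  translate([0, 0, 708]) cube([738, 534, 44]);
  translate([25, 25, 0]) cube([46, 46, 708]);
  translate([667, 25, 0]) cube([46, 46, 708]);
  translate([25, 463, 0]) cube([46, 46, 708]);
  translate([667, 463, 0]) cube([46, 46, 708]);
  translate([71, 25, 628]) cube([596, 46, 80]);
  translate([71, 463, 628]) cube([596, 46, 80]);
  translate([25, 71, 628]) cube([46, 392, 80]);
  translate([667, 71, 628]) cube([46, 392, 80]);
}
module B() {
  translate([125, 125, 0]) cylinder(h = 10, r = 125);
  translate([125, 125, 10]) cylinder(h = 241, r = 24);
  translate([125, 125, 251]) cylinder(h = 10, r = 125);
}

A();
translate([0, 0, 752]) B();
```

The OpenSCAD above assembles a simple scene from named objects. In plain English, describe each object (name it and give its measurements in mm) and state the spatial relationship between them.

A is a table with a 738×534 mm rectangular top, 44 mm thick, top surface at z = 752 mm, supported by four 46×46 mm square legs, each inset 25 mm from the nearest pair of top edges, running from the floor. Four apron rails, 46 mm thick and 80 mm tall, run between adjacent legs with their top edges flush with the underside of the top and their outer faces flush with the legs' outer faces.

B is a spool: two coaxial disc flanges of radius 125 mm and thickness 10 mm, joined by a core cylinder of radius 24 mm and height 241 mm. The lower flange rests on z = 0 and the three cylinders share a vertical axis.

The spool is on top of the table.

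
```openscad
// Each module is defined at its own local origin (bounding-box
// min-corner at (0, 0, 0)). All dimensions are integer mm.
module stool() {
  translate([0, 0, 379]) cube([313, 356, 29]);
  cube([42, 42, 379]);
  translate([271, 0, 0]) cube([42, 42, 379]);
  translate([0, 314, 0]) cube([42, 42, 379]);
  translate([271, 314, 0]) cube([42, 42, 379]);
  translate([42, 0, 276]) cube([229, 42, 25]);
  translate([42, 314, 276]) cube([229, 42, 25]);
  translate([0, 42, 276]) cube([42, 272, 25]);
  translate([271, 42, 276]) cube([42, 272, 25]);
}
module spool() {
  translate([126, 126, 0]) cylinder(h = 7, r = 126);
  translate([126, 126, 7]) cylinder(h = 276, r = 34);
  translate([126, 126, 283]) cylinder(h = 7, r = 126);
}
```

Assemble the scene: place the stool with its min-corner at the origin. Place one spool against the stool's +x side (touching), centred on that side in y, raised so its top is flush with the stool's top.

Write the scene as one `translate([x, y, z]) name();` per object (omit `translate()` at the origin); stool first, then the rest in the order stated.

stool();
translate([313, 52, 118]) spool();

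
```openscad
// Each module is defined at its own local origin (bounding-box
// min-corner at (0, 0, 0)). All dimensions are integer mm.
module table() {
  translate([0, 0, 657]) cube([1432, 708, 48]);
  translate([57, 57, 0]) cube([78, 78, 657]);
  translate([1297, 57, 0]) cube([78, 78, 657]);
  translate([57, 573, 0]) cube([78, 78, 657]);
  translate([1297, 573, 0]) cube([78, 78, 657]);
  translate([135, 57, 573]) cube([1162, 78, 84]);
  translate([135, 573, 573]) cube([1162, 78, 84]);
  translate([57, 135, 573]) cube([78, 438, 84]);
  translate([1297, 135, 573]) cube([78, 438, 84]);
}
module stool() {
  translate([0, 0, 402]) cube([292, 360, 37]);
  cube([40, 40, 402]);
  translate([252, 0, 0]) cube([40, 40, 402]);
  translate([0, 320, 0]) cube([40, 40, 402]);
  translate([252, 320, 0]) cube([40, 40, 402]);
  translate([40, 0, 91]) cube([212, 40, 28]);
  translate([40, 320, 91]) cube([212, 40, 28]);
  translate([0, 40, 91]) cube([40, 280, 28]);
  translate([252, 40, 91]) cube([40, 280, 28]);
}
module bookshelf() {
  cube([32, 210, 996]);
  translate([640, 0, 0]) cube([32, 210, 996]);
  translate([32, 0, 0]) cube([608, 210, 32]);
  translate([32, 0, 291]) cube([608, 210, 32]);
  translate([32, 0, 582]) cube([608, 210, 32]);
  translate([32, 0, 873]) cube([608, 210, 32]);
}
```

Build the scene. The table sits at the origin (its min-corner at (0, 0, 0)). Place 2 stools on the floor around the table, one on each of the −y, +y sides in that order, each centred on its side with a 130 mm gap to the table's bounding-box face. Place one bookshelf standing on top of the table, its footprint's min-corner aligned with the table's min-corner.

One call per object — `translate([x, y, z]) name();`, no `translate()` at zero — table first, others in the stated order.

table();
translate([570, -490, 0]) stool();
translate([570, 838, 0]) stool();
translate([0, 0, 705]) bookshelf();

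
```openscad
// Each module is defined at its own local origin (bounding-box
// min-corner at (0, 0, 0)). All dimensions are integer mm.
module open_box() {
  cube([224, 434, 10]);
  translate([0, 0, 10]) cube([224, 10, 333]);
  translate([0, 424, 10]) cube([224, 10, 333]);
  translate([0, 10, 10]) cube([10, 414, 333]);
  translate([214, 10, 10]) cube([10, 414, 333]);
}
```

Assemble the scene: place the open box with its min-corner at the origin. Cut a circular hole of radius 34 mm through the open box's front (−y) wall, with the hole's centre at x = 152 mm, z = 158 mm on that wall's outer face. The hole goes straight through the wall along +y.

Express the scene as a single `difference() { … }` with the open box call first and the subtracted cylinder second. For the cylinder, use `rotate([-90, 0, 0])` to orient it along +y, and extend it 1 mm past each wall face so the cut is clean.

difference() {
  open_box();
  translate([152, -1, 158]) rotate([-90, 0, 0]) cylinder(h = 12, r = 34);
}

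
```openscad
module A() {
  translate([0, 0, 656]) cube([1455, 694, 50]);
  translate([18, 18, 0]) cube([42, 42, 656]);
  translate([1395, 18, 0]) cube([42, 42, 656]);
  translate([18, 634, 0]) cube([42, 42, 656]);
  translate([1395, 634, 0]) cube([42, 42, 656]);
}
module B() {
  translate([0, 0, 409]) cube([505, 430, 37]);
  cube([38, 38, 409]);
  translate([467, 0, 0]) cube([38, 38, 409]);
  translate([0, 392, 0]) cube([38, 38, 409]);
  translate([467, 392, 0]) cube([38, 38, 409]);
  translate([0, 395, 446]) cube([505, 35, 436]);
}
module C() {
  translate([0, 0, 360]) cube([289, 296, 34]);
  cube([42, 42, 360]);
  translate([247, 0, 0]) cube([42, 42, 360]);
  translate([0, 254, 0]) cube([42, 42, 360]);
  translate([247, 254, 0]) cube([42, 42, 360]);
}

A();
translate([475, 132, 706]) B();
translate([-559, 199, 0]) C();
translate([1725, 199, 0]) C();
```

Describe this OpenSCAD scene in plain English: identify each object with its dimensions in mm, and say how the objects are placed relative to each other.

A is a rectangular dining table. The top is 1455×694×50 mm with its upper surface at z = 706 mm. It stands on four 42×42 mm square legs, each inset 18 mm from the nearest pair of top edges, running from the floor to the underside of the top.

B is a chair. The seat is a 505×430×37 mm slab with its top at z = 446 mm, on four 38×38 mm corner legs (flush with the seat edges, standing on z = 0). A flat backrest 35 mm thick, 436 mm tall, spans the full seat width and rises from the seat top along its +y edge, rear face flush with the rear of the seat.

C is a simple wooden stool: a rectangular seat 289 mm (x) by 296 mm (y), 34 mm thick, top face at z = 394 mm, on four square legs, each 42×42 mm in cross-section. The legs rest on z = 0, each flush with a corner of the seat.

The chair is on top of the table, centred. Two stools sit around the table at the −x, +x sides.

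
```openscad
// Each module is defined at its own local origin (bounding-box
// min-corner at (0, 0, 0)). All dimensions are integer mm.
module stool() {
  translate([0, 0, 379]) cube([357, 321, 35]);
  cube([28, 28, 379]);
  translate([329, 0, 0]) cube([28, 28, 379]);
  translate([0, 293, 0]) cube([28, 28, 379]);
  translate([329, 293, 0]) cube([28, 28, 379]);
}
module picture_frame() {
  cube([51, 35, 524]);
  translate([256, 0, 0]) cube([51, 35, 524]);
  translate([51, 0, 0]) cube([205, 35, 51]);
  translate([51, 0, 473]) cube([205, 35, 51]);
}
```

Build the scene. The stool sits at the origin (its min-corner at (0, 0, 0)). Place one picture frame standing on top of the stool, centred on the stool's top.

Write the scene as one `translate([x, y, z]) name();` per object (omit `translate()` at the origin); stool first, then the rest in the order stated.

stool();
translate([25, 143, 414]) picture_frame();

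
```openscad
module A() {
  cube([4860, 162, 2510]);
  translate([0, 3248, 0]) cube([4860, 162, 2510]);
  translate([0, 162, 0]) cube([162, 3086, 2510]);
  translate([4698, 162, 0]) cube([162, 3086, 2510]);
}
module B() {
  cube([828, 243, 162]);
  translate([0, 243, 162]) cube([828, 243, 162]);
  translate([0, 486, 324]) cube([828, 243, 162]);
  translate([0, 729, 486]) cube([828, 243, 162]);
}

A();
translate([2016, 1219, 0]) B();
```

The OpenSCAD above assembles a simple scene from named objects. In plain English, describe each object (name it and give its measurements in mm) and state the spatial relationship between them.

A is the wall frame of a small rectangular building: four walls, each 2510 mm tall and 162 mm thick, enclosing a footprint 4860 mm (x) by 3410 mm (y) outside-to-outside, with no floor or roof. The front and back walls (the −y and +y sides) span the full width; the two side walls fit between them.

B is a run of 4 identical solid stair steps. Each tread is 828×243 mm and each step block is 162 mm high. Step 1 rests on the floor; step k is offset from step 1 by (k−1)×243 mm in y and (k−1)×162 mm in z.

The staircase sits inside the house frame, centred.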